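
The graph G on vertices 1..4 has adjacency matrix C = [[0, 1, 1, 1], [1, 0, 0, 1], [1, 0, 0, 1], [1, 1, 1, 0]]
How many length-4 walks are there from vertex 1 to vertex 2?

The number of length-4 walks from vertex 1 to vertex 2 is entry (1,2) of C⁴, where C is the adjacency matrix.
C² = [[3, 1, 1, 2], [1, 2, 2, 1], [1, 2, 2, 1], [2, 1, 1, 3]]
C³ = [[4, 5, 5, 5], [5, 2, 2, 5], [5, 2, 2, 5], [5, 5, 5, 4]]
C⁴ = [[15, 9, 9, 14], [9, 10, 10, 9], [9, 10, 10, 9], [14, 9, 9, 15]]

9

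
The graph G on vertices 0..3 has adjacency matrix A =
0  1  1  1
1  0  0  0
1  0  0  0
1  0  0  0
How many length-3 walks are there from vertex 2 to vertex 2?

0

The number of length-3 walks from vertex 2 to vertex 2 is entry (2,2) of A³, where A is the adjacency matrix.
A² = [[3, 0, 0, 0], [0, 1, 1, 1], [0, 1, 1, 1], [0, 1, 1, 1]]
A³ = [[0, 3, 3, 3], [3, 0, 0, 0], [3, 0, 0, 0], [3, 0, 0, 0]]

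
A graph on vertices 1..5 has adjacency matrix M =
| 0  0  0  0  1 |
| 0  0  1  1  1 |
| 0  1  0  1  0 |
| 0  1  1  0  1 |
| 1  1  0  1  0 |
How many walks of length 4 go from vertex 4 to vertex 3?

The number of length-4 walks from vertex 4 to vertex 3 is entry (4,3) of M⁴, where M is the adjacency matrix.
M² = [[1, 1, 0, 1, 0], [1, 3, 1, 2, 1], [0, 1, 2, 1, 2], [1, 2, 1, 3, 1], [0, 1, 2, 1, 3]]
M³ = [[0, 1, 2, 1, 3], [1, 4, 5, 5, 6], [2, 5, 2, 5, 2], [1, 5, 5, 4, 6], [3, 6, 2, 6, 2]]
M⁴ = [[3, 6, 2, 6, 2], [6, 16, 9, 15, 10], [2, 9, 10, 9, 12], [6, 15, 9, 16, 10], [2, 10, 12, 10, 15]]

9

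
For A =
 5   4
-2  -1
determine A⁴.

[[161, 160], [-80, -79]]

tr A = 4 and det A = 3, so the characteristic polynomial is λ² − (4)λ + (3) with roots 3 and 1.
Eigenvectors give P = [[2, -1], [-1, 1]] with P⁻¹ = [[1, 1], [1, 2]], and A = P·diag(3, 1)·P⁻¹.
Then A⁴ = P·diag(81, 1)·P⁻¹ = [[162, -1], [-81, 1]] · [[1, 1], [1, 2]] = [[161, 160], [-80, -79]].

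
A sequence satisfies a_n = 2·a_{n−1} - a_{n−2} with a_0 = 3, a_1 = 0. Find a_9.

With companion matrix A = [[2, -1], [1, 0]], [a_n, a_{n−1}]ᵀ = A·[a_{n−1}, a_{n−2}]ᵀ, so [a_9, a_8]ᵀ = A^8·[a_1, a_0]ᵀ.
A^8 = [[9, -8], [8, -7]], giving [a_9, a_8]ᵀ = [[-24], [-21]].

-24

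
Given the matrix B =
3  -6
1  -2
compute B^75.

[[3, -6], [1, -2]]

B² = B (a projection; rank 1, trace 1), so B^75 = B.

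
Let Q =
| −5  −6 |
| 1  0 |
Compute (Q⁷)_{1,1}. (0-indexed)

tr Q = −5 and det Q = 6, so the characteristic polynomial is λ² − (−5)λ + (6) with roots −3 and −2.
Eigenvectors give P = [[3, −2], [−1, 1]] with P⁻¹ = [[1, 2], [1, 3]], and Q = P·diag(−3, −2)·P⁻¹.
Then Q⁷ = P·diag(−2187, −128)·P⁻¹ = [[−6561, 256], [2187, −128]] · [[1, 2], [1, 3]] = [[−6305, −12354], [2059, 3990]].

3990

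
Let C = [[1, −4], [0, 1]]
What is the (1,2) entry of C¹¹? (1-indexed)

−44

C = I + N where N = [[0, −4], [0, 0]] is strictly upper-triangular, so N² = 0.
(I + N)¹¹ = I + 11·N = [[1, −44], [0, 1]].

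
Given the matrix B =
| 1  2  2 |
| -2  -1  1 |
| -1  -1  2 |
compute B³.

B² = [[-5, -2, 8], [-1, -4, -3], [-1, -3, 1]]
B³ = [[-9, -16, 4], [10, 5, -12], [4, 0, -3]]

[[-9, -16, 4], [10, 5, -12], [4, 0, -3]]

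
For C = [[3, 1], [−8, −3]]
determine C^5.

C² = I (check: tr C = 0 and det C = −1), so C^5 = C since 5 is odd.

[[3, 1], [−8, −3]]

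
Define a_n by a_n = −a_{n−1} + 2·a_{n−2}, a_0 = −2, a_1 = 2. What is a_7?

170

With companion matrix T = [[−1, 2], [1, 0]], [a_n, a_{n−1}]ᵀ = T·[a_{n−1}, a_{n−2}]ᵀ, so [a_7, a_6]ᵀ = T⁶·[a_1, a_0]ᵀ.
T⁶ = [[43, −42], [−21, 22]], giving [a_7, a_6]ᵀ = [[170], [−86]].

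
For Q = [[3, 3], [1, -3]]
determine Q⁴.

Q² = [[12, 0], [0, 12]]
Q³ = [[36, 36], [12, -36]]
Q⁴ = [[144, 0], [0, 144]]

[[144, 0], [0, 144]]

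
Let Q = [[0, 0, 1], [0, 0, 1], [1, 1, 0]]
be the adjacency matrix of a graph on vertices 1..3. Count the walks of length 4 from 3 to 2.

0

The number of length-4 walks from vertex 3 to vertex 2 is entry (3,2) of Q⁴, where Q is the adjacency matrix.
Q² = [[1, 1, 0], [1, 1, 0], [0, 0, 2]]
Q³ = [[0, 0, 2], [0, 0, 2], [2, 2, 0]]
Q⁴ = [[2, 2, 0], [2, 2, 0], [0, 0, 4]]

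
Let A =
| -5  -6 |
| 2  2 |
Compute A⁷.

[[-509, -762], [254, 380]]

tr A = -3 and det A = 2, so the characteristic polynomial is λ² − (-3)λ + (2) with roots -2 and -1.
Eigenvectors give P = [[-2, -3], [1, 2]] with P⁻¹ = [[-2, -3], [1, 2]], and A = P·diag(-2, -1)·P⁻¹.
Then A⁷ = P·diag(-128, -1)·P⁻¹ = [[256, 3], [-128, -2]] · [[-2, -3], [1, 2]] = [[-509, -762], [254, 380]].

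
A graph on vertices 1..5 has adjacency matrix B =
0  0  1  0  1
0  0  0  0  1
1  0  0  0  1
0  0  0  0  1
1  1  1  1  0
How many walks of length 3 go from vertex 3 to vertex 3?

The number of length-3 walks from vertex 3 to vertex 3 is entry (3,3) of B³, where B is the adjacency matrix.
B² = [[2, 1, 1, 1, 1], [1, 1, 1, 1, 0], [1, 1, 2, 1, 1], [1, 1, 1, 1, 0], [1, 0, 1, 0, 4]]
B³ = [[2, 1, 3, 1, 5], [1, 0, 1, 0, 4], [3, 1, 2, 1, 5], [1, 0, 1, 0, 4], [5, 4, 5, 4, 2]]

2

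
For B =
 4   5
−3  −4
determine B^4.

B² = I (check: tr B = 0 and det B = −1), so B^4 = I since 4 is even.

[[1, 0], [0, 1]]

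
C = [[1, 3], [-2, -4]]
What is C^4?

tr C = -3 and det C = 2, so the characteristic polynomial is λ² − (-3)λ + (2) with roots -1 and -2.
Eigenvectors give P = [[3, -1], [-2, 1]] with P⁻¹ = [[1, 1], [2, 3]], and C = P·diag(-1, -2)·P⁻¹.
Then C^4 = P·diag(1, 16)·P⁻¹ = [[3, -16], [-2, 16]] · [[1, 1], [2, 3]] = [[-29, -45], [30, 46]].

[[-29, -45], [30, 46]]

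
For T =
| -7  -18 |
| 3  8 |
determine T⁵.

tr T = 1 and det T = -2, so the characteristic polynomial is λ² − (1)λ + (-2) with roots -1 and 2.
Eigenvectors give P = [[3, -2], [-1, 1]] with P⁻¹ = [[1, 2], [1, 3]], and T = P·diag(-1, 2)·P⁻¹.
Then T⁵ = P·diag(-1, 32)·P⁻¹ = [[-3, -64], [1, 32]] · [[1, 2], [1, 3]] = [[-67, -198], [33, 98]].

[[-67, -198], [33, 98]]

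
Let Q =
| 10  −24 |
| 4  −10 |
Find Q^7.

[[640, −1536], [256, −640]]

tr Q = 0 and det Q = −4, so the characteristic polynomial is λ² − (0)λ + (−4) with roots −2 and 2.
Eigenvectors give P = [[2, 3], [1, 1]] with P⁻¹ = [[−1, 3], [1, −2]], and Q = P·diag(−2, 2)·P⁻¹.
Then Q^7 = P·diag(−128, 128)·P⁻¹ = [[−256, 384], [−128, 128]] · [[−1, 3], [1, −2]] = [[640, −1536], [256, −640]].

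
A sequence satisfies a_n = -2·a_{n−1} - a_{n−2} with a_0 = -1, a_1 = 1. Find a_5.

1

With companion matrix M = [[-2, -1], [1, 0]], [a_n, a_{n−1}]ᵀ = M·[a_{n−1}, a_{n−2}]ᵀ, so [a_5, a_4]ᵀ = M^4·[a_1, a_0]ᵀ.
M^4 = [[5, 4], [-4, -3]], giving [a_5, a_4]ᵀ = [[1], [-1]].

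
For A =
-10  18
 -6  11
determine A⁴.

[[-44, 90], [-30, 61]]

tr A = 1 and det A = -2, so the characteristic polynomial is λ² − (1)λ + (-2) with roots -1 and 2.
Eigenvectors give P = [[2, -3], [1, -2]] with P⁻¹ = [[2, -3], [1, -2]], and A = P·diag(-1, 2)·P⁻¹.
Then A⁴ = P·diag(1, 16)·P⁻¹ = [[2, -48], [1, -32]] · [[2, -3], [1, -2]] = [[-44, 90], [-30, 61]].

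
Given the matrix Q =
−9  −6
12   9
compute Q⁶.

[[729, 0], [0, 729]]

tr Q = 0 and det Q = −9, so the characteristic polynomial is λ² − (0)λ + (−9) with roots −3 and 3.
Eigenvectors give P = [[−1, 1], [1, −2]] with P⁻¹ = [[−2, −1], [−1, −1]], and Q = P·diag(−3, 3)·P⁻¹.
Then Q⁶ = P·diag(729, 729)·P⁻¹ = [[−729, 729], [729, −1458]] · [[−2, −1], [−1, −1]] = [[729, 0], [0, 729]].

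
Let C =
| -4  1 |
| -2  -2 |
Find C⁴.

[[124, -96], [192, -68]]

C² = [[14, -6], [12, 2]]
C³ = [[-44, 26], [-52, 8]]
C⁴ = [[124, -96], [192, -68]]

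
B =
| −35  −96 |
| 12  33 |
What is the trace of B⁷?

tr B = −2 and det B = −3, so the characteristic polynomial is λ² − (−2)λ + (−3) with roots −3 and 1.
Eigenvectors give P = [[−3, −8], [1, 3]] with P⁻¹ = [[−3, −8], [1, 3]], and B = P·diag(−3, 1)·P⁻¹.
Then B⁷ = P·diag(−2187, 1)·P⁻¹ = [[6561, −8], [−2187, 3]] · [[−3, −8], [1, 3]] = [[−19691, −52512], [6564, 17505]].

−2186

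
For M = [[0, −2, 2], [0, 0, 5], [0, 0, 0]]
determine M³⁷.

M is strictly triangular, hence nilpotent: M³ = 0, so M³⁷ = 0.

[[0, 0, 0], [0, 0, 0], [0, 0, 0]]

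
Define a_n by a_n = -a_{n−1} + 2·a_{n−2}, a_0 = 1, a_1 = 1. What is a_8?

1

With companion matrix T = [[-1, 2], [1, 0]], [a_n, a_{n−1}]ᵀ = T·[a_{n−1}, a_{n−2}]ᵀ, so [a_8, a_7]ᵀ = T⁷·[a_1, a_0]ᵀ.
T⁷ = [[-85, 86], [43, -42]], giving [a_8, a_7]ᵀ = [[1], [1]].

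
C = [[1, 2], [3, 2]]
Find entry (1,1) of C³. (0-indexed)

C² = [[7, 6], [9, 10]]
C³ = [[25, 26], [39, 38]]

38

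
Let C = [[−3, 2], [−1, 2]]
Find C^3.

[[−19, 10], [−5, 6]]

C^2 = [[7, −2], [1, 2]]
C^3 = [[−19, 10], [−5, 6]]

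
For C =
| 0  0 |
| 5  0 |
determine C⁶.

[[0, 0], [0, 0]]

C is strictly triangular, hence nilpotent: C² = 0, so C⁶ = 0.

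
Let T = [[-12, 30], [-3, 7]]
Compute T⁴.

tr T = -5 and det T = 6, so the characteristic polynomial is λ² − (-5)λ + (6) with roots -3 and -2.
Eigenvectors give P = [[10, 3], [3, 1]] with P⁻¹ = [[1, -3], [-3, 10]], and T = P·diag(-3, -2)·P⁻¹.
Then T⁴ = P·diag(81, 16)·P⁻¹ = [[810, 48], [243, 16]] · [[1, -3], [-3, 10]] = [[666, -1950], [195, -569]].

[[666, -1950], [195, -569]]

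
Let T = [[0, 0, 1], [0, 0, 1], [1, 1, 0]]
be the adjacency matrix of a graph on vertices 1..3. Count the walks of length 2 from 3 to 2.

0

The number of length-2 walks from vertex 3 to vertex 2 is entry (3,2) of T², where T is the adjacency matrix.
T² = [[1, 1, 0], [1, 1, 0], [0, 0, 2]]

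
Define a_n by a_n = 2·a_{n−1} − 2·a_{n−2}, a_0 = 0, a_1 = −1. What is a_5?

With companion matrix T = [[2, −2], [1, 0]], [a_n, a_{n−1}]ᵀ = T·[a_{n−1}, a_{n−2}]ᵀ, so [a_5, a_4]ᵀ = T⁴·[a_1, a_0]ᵀ.
T⁴ = [[−4, 0], [0, −4]], giving [a_5, a_4]ᵀ = [[4], [0]].

4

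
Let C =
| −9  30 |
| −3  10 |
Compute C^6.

C² = C (a projection; rank 1, trace 1), so C^6 = C.

[[−9, 30], [−3, 10]]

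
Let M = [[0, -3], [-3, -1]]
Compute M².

[[9, 3], [3, 10]]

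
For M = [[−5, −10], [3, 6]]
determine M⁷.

[[−5, −10], [3, 6]]

M² = M (a projection; rank 1, trace 1), so M⁷ = M.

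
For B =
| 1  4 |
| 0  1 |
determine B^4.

[[1, 16], [0, 1]]

B = I + N where N = [[0, 4], [0, 0]] is strictly upper-triangular, so N^2 = 0.
(I + N)^4 = I + 4·N = [[1, 16], [0, 1]].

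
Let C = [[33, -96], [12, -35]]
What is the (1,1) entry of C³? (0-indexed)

tr C = -2 and det C = -3, so the characteristic polynomial is λ² − (-2)λ + (-3) with roots 1 and -3.
Eigenvectors give P = [[3, -8], [1, -3]] with P⁻¹ = [[3, -8], [1, -3]], and C = P·diag(1, -3)·P⁻¹.
Then C³ = P·diag(1, -27)·P⁻¹ = [[3, 216], [1, 81]] · [[3, -8], [1, -3]] = [[225, -672], [84, -251]].

-251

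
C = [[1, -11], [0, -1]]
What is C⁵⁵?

[[1, -11], [0, -1]]

C² = I (check: tr C = 0 and det C = -1), so C⁵⁵ = C since 55 is odd.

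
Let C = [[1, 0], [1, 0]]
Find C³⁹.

[[1, 0], [1, 0]]

C² = C (a projection; rank 1, trace 1), so C³⁹ = C.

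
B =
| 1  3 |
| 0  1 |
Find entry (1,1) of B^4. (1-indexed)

1

B = I + N where N = [[0, 3], [0, 0]] is strictly upper-triangular, so N^2 = 0.
(I + N)^4 = I + 4·N = [[1, 12], [0, 1]].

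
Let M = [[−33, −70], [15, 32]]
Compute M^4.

tr M = −1 and det M = −6, so the characteristic polynomial is λ² − (−1)λ + (−6) with roots 2 and −3.
Eigenvectors give P = [[−2, 7], [1, −3]] with P⁻¹ = [[3, 7], [1, 2]], and M = P·diag(2, −3)·P⁻¹.
Then M^4 = P·diag(16, 81)·P⁻¹ = [[−32, 567], [16, −243]] · [[3, 7], [1, 2]] = [[471, 910], [−195, −374]].

[[471, 910], [−195, −374]]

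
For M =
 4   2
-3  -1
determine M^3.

[[22, 14], [-21, -13]]

tr M = 3 and det M = 2, so the characteristic polynomial is λ² − (3)λ + (2) with roots 2 and 1.
Eigenvectors give P = [[-1, -2], [1, 3]] with P⁻¹ = [[-3, -2], [1, 1]], and M = P·diag(2, 1)·P⁻¹.
Then M^3 = P·diag(8, 1)·P⁻¹ = [[-8, -2], [8, 3]] · [[-3, -2], [1, 1]] = [[22, 14], [-21, -13]].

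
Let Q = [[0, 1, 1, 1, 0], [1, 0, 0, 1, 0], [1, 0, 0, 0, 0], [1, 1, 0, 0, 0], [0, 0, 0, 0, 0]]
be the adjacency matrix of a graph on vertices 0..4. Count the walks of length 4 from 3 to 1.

6

The number of length-4 walks from vertex 3 to vertex 1 is entry (3,1) of Q^4, where Q is the adjacency matrix.
Q^2 = [[3, 1, 0, 1, 0], [1, 2, 1, 1, 0], [0, 1, 1, 1, 0], [1, 1, 1, 2, 0], [0, 0, 0, 0, 0]]
Q^3 = [[2, 4, 3, 4, 0], [4, 2, 1, 3, 0], [3, 1, 0, 1, 0], [4, 3, 1, 2, 0], [0, 0, 0, 0, 0]]
Q^4 = [[11, 6, 2, 6, 0], [6, 7, 4, 6, 0], [2, 4, 3, 4, 0], [6, 6, 4, 7, 0], [0, 0, 0, 0, 0]]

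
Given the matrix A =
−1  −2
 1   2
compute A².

[[−1, −2], [1, 2]]

A² = A (a projection; rank 1, trace 1), so A² = A.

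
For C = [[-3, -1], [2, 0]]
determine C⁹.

tr C = -3 and det C = 2, so the characteristic polynomial is λ² − (-3)λ + (2) with roots -2 and -1.
Eigenvectors give P = [[1, 1], [-1, -2]] with P⁻¹ = [[2, 1], [-1, -1]], and C = P·diag(-2, -1)·P⁻¹.
Then C⁹ = P·diag(-512, -1)·P⁻¹ = [[-512, -1], [512, 2]] · [[2, 1], [-1, -1]] = [[-1023, -511], [1022, 510]].

[[-1023, -511], [1022, 510]]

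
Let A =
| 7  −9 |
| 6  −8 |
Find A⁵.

tr A = −1 and det A = −2, so the characteristic polynomial is λ² − (−1)λ + (−2) with roots 1 and −2.
Eigenvectors give P = [[3, 1], [2, 1]] with P⁻¹ = [[1, −1], [−2, 3]], and A = P·diag(1, −2)·P⁻¹.
Then A⁵ = P·diag(1, −32)·P⁻¹ = [[3, −32], [2, −32]] · [[1, −1], [−2, 3]] = [[67, −99], [66, −98]].

[[67, −99], [66, −98]]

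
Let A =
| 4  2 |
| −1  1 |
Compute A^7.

tr A = 5 and det A = 6, so the characteristic polynomial is λ² − (5)λ + (6) with roots 2 and 3.
Eigenvectors give P = [[−1, −2], [1, 1]] with P⁻¹ = [[1, 2], [−1, −1]], and A = P·diag(2, 3)·P⁻¹.
Then A^7 = P·diag(128, 2187)·P⁻¹ = [[−128, −4374], [128, 2187]] · [[1, 2], [−1, −1]] = [[4246, 4118], [−2059, −1931]].

[[4246, 4118], [−2059, −1931]]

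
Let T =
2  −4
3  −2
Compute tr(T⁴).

T² = [[−8, 0], [0, −8]]
T³ = [[−16, 32], [−24, 16]]
T⁴ = [[64, 0], [0, 64]]

128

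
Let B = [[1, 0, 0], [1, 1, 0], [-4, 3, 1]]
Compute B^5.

B = I + N where N = [[0, 0, 0], [1, 0, 0], [-4, 3, 0]] is strictly lower-triangular, so N^3 = 0.
(I + N)^5 = I + 5·N + 10·N^2 = [[1, 0, 0], [5, 1, 0], [10, 15, 1]].

[[1, 0, 0], [5, 1, 0], [10, 15, 1]]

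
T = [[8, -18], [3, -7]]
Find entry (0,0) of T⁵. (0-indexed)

tr T = 1 and det T = -2, so the characteristic polynomial is λ² − (1)λ + (-2) with roots 2 and -1.
Eigenvectors give P = [[3, 2], [1, 1]] with P⁻¹ = [[1, -2], [-1, 3]], and T = P·diag(2, -1)·P⁻¹.
Then T⁵ = P·diag(32, -1)·P⁻¹ = [[96, -2], [32, -1]] · [[1, -2], [-1, 3]] = [[98, -198], [33, -67]].

98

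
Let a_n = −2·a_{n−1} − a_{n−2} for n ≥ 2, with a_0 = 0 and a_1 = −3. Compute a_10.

With companion matrix A = [[−2, −1], [1, 0]], [a_n, a_{n−1}]ᵀ = A·[a_{n−1}, a_{n−2}]ᵀ, so [a_10, a_9]ᵀ = A⁹·[a_1, a_0]ᵀ.
A⁹ = [[−10, −9], [9, 8]], giving [a_10, a_9]ᵀ = [[30], [−27]].

30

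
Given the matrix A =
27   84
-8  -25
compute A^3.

[[195, 588], [-56, -169]]

tr A = 2 and det A = -3, so the characteristic polynomial is λ² − (2)λ + (-3) with roots 3 and -1.
Eigenvectors give P = [[7, 3], [-2, -1]] with P⁻¹ = [[1, 3], [-2, -7]], and A = P·diag(3, -1)·P⁻¹.
Then A^3 = P·diag(27, -1)·P⁻¹ = [[189, -3], [-54, 1]] · [[1, 3], [-2, -7]] = [[195, 588], [-56, -169]].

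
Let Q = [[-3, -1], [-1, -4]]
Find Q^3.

[[-37, -38], [-38, -75]]

Q^2 = [[10, 7], [7, 17]]
Q^3 = [[-37, -38], [-38, -75]]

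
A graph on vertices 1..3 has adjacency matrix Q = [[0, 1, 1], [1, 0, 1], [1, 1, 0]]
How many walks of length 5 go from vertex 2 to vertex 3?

11

The number of length-5 walks from vertex 2 to vertex 3 is entry (2,3) of Q⁵, where Q is the adjacency matrix.
Q² = [[2, 1, 1], [1, 2, 1], [1, 1, 2]]
Q³ = [[2, 3, 3], [3, 2, 3], [3, 3, 2]]
Q⁴ = [[6, 5, 5], [5, 6, 5], [5, 5, 6]]
Q⁵ = [[10, 11, 11], [11, 10, 11], [11, 11, 10]]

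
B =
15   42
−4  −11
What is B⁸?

tr B = 4 and det B = 3, so the characteristic polynomial is λ² − (4)λ + (3) with roots 3 and 1.
Eigenvectors give P = [[7, −3], [−2, 1]] with P⁻¹ = [[1, 3], [2, 7]], and B = P·diag(3, 1)·P⁻¹.
Then B⁸ = P·diag(6561, 1)·P⁻¹ = [[45927, −3], [−13122, 1]] · [[1, 3], [2, 7]] = [[45921, 137760], [−13120, −39359]].

[[45921, 137760], [−13120, −39359]]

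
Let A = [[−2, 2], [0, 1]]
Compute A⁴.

A² = [[4, −2], [0, 1]]
A³ = [[−8, 6], [0, 1]]
A⁴ = [[16, −10], [0, 1]]

[[16, −10], [0, 1]]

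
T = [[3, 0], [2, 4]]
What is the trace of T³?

91

T² = [[9, 0], [14, 16]]
T³ = [[27, 0], [74, 64]]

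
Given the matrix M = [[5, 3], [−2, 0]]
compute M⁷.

tr M = 5 and det M = 6, so the characteristic polynomial is λ² − (5)λ + (6) with roots 2 and 3.
Eigenvectors give P = [[−1, 3], [1, −2]] with P⁻¹ = [[2, 3], [1, 1]], and M = P·diag(2, 3)·P⁻¹.
Then M⁷ = P·diag(128, 2187)·P⁻¹ = [[−128, 6561], [128, −4374]] · [[2, 3], [1, 1]] = [[6305, 6177], [−4118, −3990]].

[[6305, 6177], [−4118, −3990]]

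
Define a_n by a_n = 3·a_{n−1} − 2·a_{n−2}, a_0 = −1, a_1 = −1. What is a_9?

−1

With companion matrix C = [[3, −2], [1, 0]], [a_n, a_{n−1}]ᵀ = C·[a_{n−1}, a_{n−2}]ᵀ, so [a_9, a_8]ᵀ = C⁸·[a_1, a_0]ᵀ.
C⁸ = [[511, −510], [255, −254]], giving [a_9, a_8]ᵀ = [[−1], [−1]].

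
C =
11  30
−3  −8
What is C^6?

[[631, 1890], [−189, −566]]

tr C = 3 and det C = 2, so the characteristic polynomial is λ² − (3)λ + (2) with roots 2 and 1.
Eigenvectors give P = [[10, −3], [−3, 1]] with P⁻¹ = [[1, 3], [3, 10]], and C = P·diag(2, 1)·P⁻¹.
Then C^6 = P·diag(64, 1)·P⁻¹ = [[640, −3], [−192, 1]] · [[1, 3], [3, 10]] = [[631, 1890], [−189, −566]].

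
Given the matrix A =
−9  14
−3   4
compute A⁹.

tr A = −5 and det A = 6, so the characteristic polynomial is λ² − (−5)λ + (6) with roots −3 and −2.
Eigenvectors give P = [[−7, 2], [−3, 1]] with P⁻¹ = [[−1, 2], [−3, 7]], and A = P·diag(−3, −2)·P⁻¹.
Then A⁹ = P·diag(−19683, −512)·P⁻¹ = [[137781, −1024], [59049, −512]] · [[−1, 2], [−3, 7]] = [[−134709, 268394], [−57513, 114514]].

[[−134709, 268394], [−57513, 114514]]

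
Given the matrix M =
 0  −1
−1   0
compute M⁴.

M² = I (check: tr M = 0 and det M = −1), so M⁴ = I since 4 is even.

[[1, 0], [0, 1]]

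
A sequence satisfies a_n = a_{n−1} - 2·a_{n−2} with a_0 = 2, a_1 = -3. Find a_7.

-41

With companion matrix Q = [[1, -2], [1, 0]], [a_n, a_{n−1}]ᵀ = Q·[a_{n−1}, a_{n−2}]ᵀ, so [a_7, a_6]ᵀ = Q^6·[a_1, a_0]ᵀ.
Q^6 = [[7, -10], [5, 2]], giving [a_7, a_6]ᵀ = [[-41], [-11]].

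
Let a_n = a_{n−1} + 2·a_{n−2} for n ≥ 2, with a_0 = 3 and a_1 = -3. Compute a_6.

3

With companion matrix B = [[1, 2], [1, 0]], [a_n, a_{n−1}]ᵀ = B·[a_{n−1}, a_{n−2}]ᵀ, so [a_6, a_5]ᵀ = B⁵·[a_1, a_0]ᵀ.
B⁵ = [[21, 22], [11, 10]], giving [a_6, a_5]ᵀ = [[3], [-3]].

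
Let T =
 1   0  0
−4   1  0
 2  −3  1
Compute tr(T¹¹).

3

T = I + N where N = [[0, 0, 0], [−4, 0, 0], [2, −3, 0]] is strictly lower-triangular, so N³ = 0.
(I + N)¹¹ = I + 11·N + 55·N² = [[1, 0, 0], [−44, 1, 0], [682, −33, 1]].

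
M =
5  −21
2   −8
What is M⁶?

tr M = −3 and det M = 2, so the characteristic polynomial is λ² − (−3)λ + (2) with roots −2 and −1.
Eigenvectors give P = [[3, 7], [1, 2]] with P⁻¹ = [[−2, 7], [1, −3]], and M = P·diag(−2, −1)·P⁻¹.
Then M⁶ = P·diag(64, 1)·P⁻¹ = [[192, 7], [64, 2]] · [[−2, 7], [1, −3]] = [[−377, 1323], [−126, 442]].

[[−377, 1323], [−126, 442]]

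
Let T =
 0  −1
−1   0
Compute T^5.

[[0, −1], [−1, 0]]

T² = I (check: tr T = 0 and det T = −1), so T^5 = T since 5 is odd.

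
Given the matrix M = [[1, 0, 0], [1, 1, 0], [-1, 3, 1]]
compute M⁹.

[[1, 0, 0], [9, 1, 0], [99, 27, 1]]

M = I + N where N = [[0, 0, 0], [1, 0, 0], [-1, 3, 0]] is strictly lower-triangular, so N³ = 0.
(I + N)⁹ = I + 9·N + 36·N² = [[1, 0, 0], [9, 1, 0], [99, 27, 1]].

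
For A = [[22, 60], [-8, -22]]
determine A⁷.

[[1408, 3840], [-512, -1408]]

tr A = 0 and det A = -4, so the characteristic polynomial is λ² − (0)λ + (-4) with roots 2 and -2.
Eigenvectors give P = [[-3, 5], [1, -2]] with P⁻¹ = [[-2, -5], [-1, -3]], and A = P·diag(2, -2)·P⁻¹.
Then A⁷ = P·diag(128, -128)·P⁻¹ = [[-384, -640], [128, 256]] · [[-2, -5], [-1, -3]] = [[1408, 3840], [-512, -1408]].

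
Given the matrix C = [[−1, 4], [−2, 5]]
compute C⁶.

[[−727, 1456], [−728, 1457]]

tr C = 4 and det C = 3, so the characteristic polynomial is λ² − (4)λ + (3) with roots 1 and 3.
Eigenvectors give P = [[2, 1], [1, 1]] with P⁻¹ = [[1, −1], [−1, 2]], and C = P·diag(1, 3)·P⁻¹.
Then C⁶ = P·diag(1, 729)·P⁻¹ = [[2, 729], [1, 729]] · [[1, −1], [−1, 2]] = [[−727, 1456], [−728, 1457]].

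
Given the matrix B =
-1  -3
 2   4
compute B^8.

tr B = 3 and det B = 2, so the characteristic polynomial is λ² − (3)λ + (2) with roots 2 and 1.
Eigenvectors give P = [[1, -3], [-1, 2]] with P⁻¹ = [[-2, -3], [-1, -1]], and B = P·diag(2, 1)·P⁻¹.
Then B^8 = P·diag(256, 1)·P⁻¹ = [[256, -3], [-256, 2]] · [[-2, -3], [-1, -1]] = [[-509, -765], [510, 766]].

[[-509, -765], [510, 766]]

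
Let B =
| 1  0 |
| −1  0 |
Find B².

[[1, 0], [−1, 0]]

B² = B (a projection; rank 1, trace 1), so B² = B.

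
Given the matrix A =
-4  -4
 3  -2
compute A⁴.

A² = [[4, 24], [-18, -8]]
A³ = [[56, -64], [48, 88]]
A⁴ = [[-416, -96], [72, -368]]

[[-416, -96], [72, -368]]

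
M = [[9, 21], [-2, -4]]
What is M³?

tr M = 5 and det M = 6, so the characteristic polynomial is λ² − (5)λ + (6) with roots 3 and 2.
Eigenvectors give P = [[-7, 3], [2, -1]] with P⁻¹ = [[-1, -3], [-2, -7]], and M = P·diag(3, 2)·P⁻¹.
Then M³ = P·diag(27, 8)·P⁻¹ = [[-189, 24], [54, -8]] · [[-1, -3], [-2, -7]] = [[141, 399], [-38, -106]].

[[141, 399], [-38, -106]]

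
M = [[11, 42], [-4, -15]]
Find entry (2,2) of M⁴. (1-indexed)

tr M = -4 and det M = 3, so the characteristic polynomial is λ² − (-4)λ + (3) with roots -3 and -1.
Eigenvectors give P = [[3, -7], [-1, 2]] with P⁻¹ = [[-2, -7], [-1, -3]], and M = P·diag(-3, -1)·P⁻¹.
Then M⁴ = P·diag(81, 1)·P⁻¹ = [[243, -7], [-81, 2]] · [[-2, -7], [-1, -3]] = [[-479, -1680], [160, 561]].

561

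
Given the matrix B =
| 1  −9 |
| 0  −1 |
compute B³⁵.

B² = I (check: tr B = 0 and det B = −1), so B³⁵ = B since 35 is odd.

[[1, −9], [0, −1]]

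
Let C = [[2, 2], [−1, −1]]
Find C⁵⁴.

[[2, 2], [−1, −1]]

C² = C (a projection; rank 1, trace 1), so C⁵⁴ = C.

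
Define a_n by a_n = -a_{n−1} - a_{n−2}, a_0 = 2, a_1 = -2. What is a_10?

-2

With companion matrix B = [[-1, -1], [1, 0]], [a_n, a_{n−1}]ᵀ = B·[a_{n−1}, a_{n−2}]ᵀ, so [a_10, a_9]ᵀ = B⁹·[a_1, a_0]ᵀ.
B⁹ = [[1, 0], [0, 1]], giving [a_10, a_9]ᵀ = [[-2], [2]].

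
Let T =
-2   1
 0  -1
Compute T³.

T² = [[4, -3], [0, 1]]
T³ = [[-8, 7], [0, -1]]

[[-8, 7], [0, -1]]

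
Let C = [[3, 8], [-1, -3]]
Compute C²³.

[[3, 8], [-1, -3]]

C² = I (check: tr C = 0 and det C = -1), so C²³ = C since 23 is odd.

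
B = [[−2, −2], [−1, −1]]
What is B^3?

[[−18, −18], [−9, −9]]

B^2 = [[6, 6], [3, 3]]
B^3 = [[−18, −18], [−9, −9]]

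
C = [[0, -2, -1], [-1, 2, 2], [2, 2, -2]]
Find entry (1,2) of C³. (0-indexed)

C² = [[0, -6, -2], [2, 10, 1], [-6, -4, 6]]
C³ = [[2, -16, -8], [-8, 18, 16], [16, 16, -14]]

16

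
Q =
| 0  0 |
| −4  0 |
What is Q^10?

Q is strictly triangular, hence nilpotent: Q^2 = 0, so Q^10 = 0.

[[0, 0], [0, 0]]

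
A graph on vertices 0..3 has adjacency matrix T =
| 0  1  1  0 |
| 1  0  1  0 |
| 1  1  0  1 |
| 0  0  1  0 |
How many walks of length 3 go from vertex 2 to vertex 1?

4

The number of length-3 walks from vertex 2 to vertex 1 is entry (2,1) of T³, where T is the adjacency matrix.
T² = [[2, 1, 1, 1], [1, 2, 1, 1], [1, 1, 3, 0], [1, 1, 0, 1]]
T³ = [[2, 3, 4, 1], [3, 2, 4, 1], [4, 4, 2, 3], [1, 1, 3, 0]]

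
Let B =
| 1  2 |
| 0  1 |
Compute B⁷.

B = I + N where N = [[0, 2], [0, 0]] is strictly upper-triangular, so N² = 0.
(I + N)⁷ = I + 7·N = [[1, 14], [0, 1]].

[[1, 14], [0, 1]]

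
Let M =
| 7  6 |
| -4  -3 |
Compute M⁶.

tr M = 4 and det M = 3, so the characteristic polynomial is λ² − (4)λ + (3) with roots 3 and 1.
Eigenvectors give P = [[3, -1], [-2, 1]] with P⁻¹ = [[1, 1], [2, 3]], and M = P·diag(3, 1)·P⁻¹.
Then M⁶ = P·diag(729, 1)·P⁻¹ = [[2187, -1], [-1458, 1]] · [[1, 1], [2, 3]] = [[2185, 2184], [-1456, -1455]].

[[2185, 2184], [-1456, -1455]]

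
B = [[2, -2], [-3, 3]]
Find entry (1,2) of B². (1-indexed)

-10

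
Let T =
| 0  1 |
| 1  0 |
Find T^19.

T² = I (check: tr T = 0 and det T = -1), so T^19 = T since 19 is odd.

[[0, 1], [1, 0]]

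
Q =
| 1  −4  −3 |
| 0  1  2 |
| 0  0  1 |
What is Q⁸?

[[1, −32, −248], [0, 1, 16], [0, 0, 1]]

Q = I + N where N = [[0, −4, −3], [0, 0, 2], [0, 0, 0]] is strictly upper-triangular, so N³ = 0.
(I + N)⁸ = I + 8·N + 28·N² = [[1, −32, −248], [0, 1, 16], [0, 0, 1]].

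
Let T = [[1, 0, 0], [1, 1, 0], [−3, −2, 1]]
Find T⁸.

[[1, 0, 0], [8, 1, 0], [−80, −16, 1]]

T = I + N where N = [[0, 0, 0], [1, 0, 0], [−3, −2, 0]] is strictly lower-triangular, so N³ = 0.
(I + N)⁸ = I + 8·N + 28·N² = [[1, 0, 0], [8, 1, 0], [−80, −16, 1]].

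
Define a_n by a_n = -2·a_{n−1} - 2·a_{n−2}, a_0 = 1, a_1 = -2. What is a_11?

0

With companion matrix B = [[-2, -2], [1, 0]], [a_n, a_{n−1}]ᵀ = B·[a_{n−1}, a_{n−2}]ᵀ, so [a_11, a_10]ᵀ = B^10·[a_1, a_0]ᵀ.
B^10 = [[32, 64], [-32, -32]], giving [a_11, a_10]ᵀ = [[0], [32]].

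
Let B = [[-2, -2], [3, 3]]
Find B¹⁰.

B² = B (a projection; rank 1, trace 1), so B¹⁰ = B.

[[-2, -2], [3, 3]]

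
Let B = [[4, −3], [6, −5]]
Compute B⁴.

[[−14, 15], [−30, 31]]

tr B = −1 and det B = −2, so the characteristic polynomial is λ² − (−1)λ + (−2) with roots −2 and 1.
Eigenvectors give P = [[−1, 1], [−2, 1]] with P⁻¹ = [[1, −1], [2, −1]], and B = P·diag(−2, 1)·P⁻¹.
Then B⁴ = P·diag(16, 1)·P⁻¹ = [[−16, 1], [−32, 1]] · [[1, −1], [2, −1]] = [[−14, 15], [−30, 31]].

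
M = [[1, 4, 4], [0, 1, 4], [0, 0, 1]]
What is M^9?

M = I + N where N = [[0, 4, 4], [0, 0, 4], [0, 0, 0]] is strictly upper-triangular, so N^3 = 0.
(I + N)^9 = I + 9·N + 36·N^2 = [[1, 36, 612], [0, 1, 36], [0, 0, 1]].

[[1, 36, 612], [0, 1, 36], [0, 0, 1]]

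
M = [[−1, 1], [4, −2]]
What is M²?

[[5, −3], [−12, 8]]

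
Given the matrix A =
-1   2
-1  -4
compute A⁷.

tr A = -5 and det A = 6, so the characteristic polynomial is λ² − (-5)λ + (6) with roots -2 and -3.
Eigenvectors give P = [[2, 1], [-1, -1]] with P⁻¹ = [[1, 1], [-1, -2]], and A = P·diag(-2, -3)·P⁻¹.
Then A⁷ = P·diag(-128, -2187)·P⁻¹ = [[-256, -2187], [128, 2187]] · [[1, 1], [-1, -2]] = [[1931, 4118], [-2059, -4246]].

[[1931, 4118], [-2059, -4246]]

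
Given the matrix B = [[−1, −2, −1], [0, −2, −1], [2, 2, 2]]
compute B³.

B² = [[−1, 4, 1], [−2, 2, 0], [2, −4, 0]]
B³ = [[3, −4, −1], [2, 0, 0], [−2, 4, 2]]

[[3, −4, −1], [2, 0, 0], [−2, 4, 2]]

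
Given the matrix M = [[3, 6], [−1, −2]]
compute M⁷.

M² = M (a projection; rank 1, trace 1), so M⁷ = M.

[[3, 6], [−1, −2]]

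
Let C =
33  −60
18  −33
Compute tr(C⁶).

1458

tr C = 0 and det C = −9, so the characteristic polynomial is λ² − (0)λ + (−9) with roots 3 and −3.
Eigenvectors give P = [[−2, 5], [−1, 3]] with P⁻¹ = [[−3, 5], [−1, 2]], and C = P·diag(3, −3)·P⁻¹.
Then C⁶ = P·diag(729, 729)·P⁻¹ = [[−1458, 3645], [−729, 2187]] · [[−3, 5], [−1, 2]] = [[729, 0], [0, 729]].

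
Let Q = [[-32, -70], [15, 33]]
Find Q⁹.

[[-121682, -282730], [60585, 140853]]

tr Q = 1 and det Q = -6, so the characteristic polynomial is λ² − (1)λ + (-6) with roots -2 and 3.
Eigenvectors give P = [[7, -2], [-3, 1]] with P⁻¹ = [[1, 2], [3, 7]], and Q = P·diag(-2, 3)·P⁻¹.
Then Q⁹ = P·diag(-512, 19683)·P⁻¹ = [[-3584, -39366], [1536, 19683]] · [[1, 2], [3, 7]] = [[-121682, -282730], [60585, 140853]].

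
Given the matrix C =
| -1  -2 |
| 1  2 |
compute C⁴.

[[-1, -2], [1, 2]]

C² = C (a projection; rank 1, trace 1), so C⁴ = C.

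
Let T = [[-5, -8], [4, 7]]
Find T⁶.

[[-727, -1456], [728, 1457]]

tr T = 2 and det T = -3, so the characteristic polynomial is λ² − (2)λ + (-3) with roots 3 and -1.
Eigenvectors give P = [[-1, 2], [1, -1]] with P⁻¹ = [[1, 2], [1, 1]], and T = P·diag(3, -1)·P⁻¹.
Then T⁶ = P·diag(729, 1)·P⁻¹ = [[-729, 2], [729, -1]] · [[1, 2], [1, 1]] = [[-727, -1456], [728, 1457]].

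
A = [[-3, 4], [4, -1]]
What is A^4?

A^2 = [[25, -16], [-16, 17]]
A^3 = [[-139, 116], [116, -81]]
A^4 = [[881, -672], [-672, 545]]

[[881, -672], [-672, 545]]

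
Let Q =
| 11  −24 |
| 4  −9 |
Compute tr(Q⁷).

2186

tr Q = 2 and det Q = −3, so the characteristic polynomial is λ² − (2)λ + (−3) with roots −1 and 3.
Eigenvectors give P = [[2, 3], [1, 1]] with P⁻¹ = [[−1, 3], [1, −2]], and Q = P·diag(−1, 3)·P⁻¹.
Then Q⁷ = P·diag(−1, 2187)·P⁻¹ = [[−2, 6561], [−1, 2187]] · [[−1, 3], [1, −2]] = [[6563, −13128], [2188, −4377]].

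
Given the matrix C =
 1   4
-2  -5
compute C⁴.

[[-79, -160], [80, 161]]

tr C = -4 and det C = 3, so the characteristic polynomial is λ² − (-4)λ + (3) with roots -1 and -3.
Eigenvectors give P = [[-2, 1], [1, -1]] with P⁻¹ = [[-1, -1], [-1, -2]], and C = P·diag(-1, -3)·P⁻¹.
Then C⁴ = P·diag(1, 81)·P⁻¹ = [[-2, 81], [1, -81]] · [[-1, -1], [-1, -2]] = [[-79, -160], [80, 161]].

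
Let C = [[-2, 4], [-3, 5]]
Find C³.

[[-20, 28], [-21, 29]]

tr C = 3 and det C = 2, so the characteristic polynomial is λ² − (3)λ + (2) with roots 1 and 2.
Eigenvectors give P = [[4, -1], [3, -1]] with P⁻¹ = [[1, -1], [3, -4]], and C = P·diag(1, 2)·P⁻¹.
Then C³ = P·diag(1, 8)·P⁻¹ = [[4, -8], [3, -8]] · [[1, -1], [3, -4]] = [[-20, 28], [-21, 29]].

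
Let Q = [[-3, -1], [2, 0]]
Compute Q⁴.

[[31, 15], [-30, -14]]

tr Q = -3 and det Q = 2, so the characteristic polynomial is λ² − (-3)λ + (2) with roots -2 and -1.
Eigenvectors give P = [[1, 1], [-1, -2]] with P⁻¹ = [[2, 1], [-1, -1]], and Q = P·diag(-2, -1)·P⁻¹.
Then Q⁴ = P·diag(16, 1)·P⁻¹ = [[16, 1], [-16, -2]] · [[2, 1], [-1, -1]] = [[31, 15], [-30, -14]].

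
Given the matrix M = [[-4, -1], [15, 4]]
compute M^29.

M² = I (check: tr M = 0 and det M = -1), so M^29 = M since 29 is odd.

[[-4, -1], [15, 4]]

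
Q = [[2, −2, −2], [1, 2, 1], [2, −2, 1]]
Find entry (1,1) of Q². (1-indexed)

−2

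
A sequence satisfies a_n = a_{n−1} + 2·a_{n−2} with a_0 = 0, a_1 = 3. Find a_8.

255

With companion matrix B = [[1, 2], [1, 0]], [a_n, a_{n−1}]ᵀ = B·[a_{n−1}, a_{n−2}]ᵀ, so [a_8, a_7]ᵀ = B⁷·[a_1, a_0]ᵀ.
B⁷ = [[85, 86], [43, 42]], giving [a_8, a_7]ᵀ = [[255], [129]].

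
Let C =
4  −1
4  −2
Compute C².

[[12, −2], [8, 0]]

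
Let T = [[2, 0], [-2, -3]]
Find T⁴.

T² = [[4, 0], [2, 9]]
T³ = [[8, 0], [-14, -27]]
T⁴ = [[16, 0], [26, 81]]

[[16, 0], [26, 81]]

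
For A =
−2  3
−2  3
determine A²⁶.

A² = A (a projection; rank 1, trace 1), so A²⁶ = A.

[[−2, 3], [−2, 3]]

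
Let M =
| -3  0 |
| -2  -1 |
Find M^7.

[[-2187, 0], [-2186, -1]]

tr M = -4 and det M = 3, so the characteristic polynomial is λ² − (-4)λ + (3) with roots -3 and -1.
Eigenvectors give P = [[1, 0], [1, -1]] with P⁻¹ = [[1, 0], [1, -1]], and M = P·diag(-3, -1)·P⁻¹.
Then M^7 = P·diag(-2187, -1)·P⁻¹ = [[-2187, 0], [-2187, 1]] · [[1, 0], [1, -1]] = [[-2187, 0], [-2186, -1]].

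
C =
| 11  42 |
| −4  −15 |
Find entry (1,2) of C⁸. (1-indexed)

tr C = −4 and det C = 3, so the characteristic polynomial is λ² − (−4)λ + (3) with roots −3 and −1.
Eigenvectors give P = [[−3, 7], [1, −2]] with P⁻¹ = [[2, 7], [1, 3]], and C = P·diag(−3, −1)·P⁻¹.
Then C⁸ = P·diag(6561, 1)·P⁻¹ = [[−19683, 7], [6561, −2]] · [[2, 7], [1, 3]] = [[−39359, −137760], [13120, 45921]].

−137760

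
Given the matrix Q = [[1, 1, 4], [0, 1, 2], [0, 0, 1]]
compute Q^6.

[[1, 6, 54], [0, 1, 12], [0, 0, 1]]

Q = I + N where N = [[0, 1, 4], [0, 0, 2], [0, 0, 0]] is strictly upper-triangular, so N^3 = 0.
(I + N)^6 = I + 6·N + 15·N^2 = [[1, 6, 54], [0, 1, 12], [0, 0, 1]].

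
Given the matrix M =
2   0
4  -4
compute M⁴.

M² = [[4, 0], [-8, 16]]
M³ = [[8, 0], [48, -64]]
M⁴ = [[16, 0], [-160, 256]]

[[16, 0], [-160, 256]]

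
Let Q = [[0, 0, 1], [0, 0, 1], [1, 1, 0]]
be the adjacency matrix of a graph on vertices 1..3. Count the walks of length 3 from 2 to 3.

The number of length-3 walks from vertex 2 to vertex 3 is entry (2,3) of Q³, where Q is the adjacency matrix.
Q² = [[1, 1, 0], [1, 1, 0], [0, 0, 2]]
Q³ = [[0, 0, 2], [0, 0, 2], [2, 2, 0]]

2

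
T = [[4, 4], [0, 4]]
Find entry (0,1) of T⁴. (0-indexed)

1024

T² = [[16, 32], [0, 16]]
T³ = [[64, 192], [0, 64]]
T⁴ = [[256, 1024], [0, 256]]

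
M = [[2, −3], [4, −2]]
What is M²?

[[−8, 0], [0, −8]]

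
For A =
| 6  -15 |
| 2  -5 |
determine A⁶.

A² = A (a projection; rank 1, trace 1), so A⁶ = A.

[[6, -15], [2, -5]]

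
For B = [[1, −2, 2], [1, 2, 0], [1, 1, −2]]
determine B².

[[1, −4, −2], [3, 2, 2], [0, −2, 6]]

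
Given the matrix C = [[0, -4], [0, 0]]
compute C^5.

[[0, 0], [0, 0]]

C is strictly triangular, hence nilpotent: C^2 = 0, so C^5 = 0.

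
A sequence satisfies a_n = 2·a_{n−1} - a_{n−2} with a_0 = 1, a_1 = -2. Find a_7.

With companion matrix B = [[2, -1], [1, 0]], [a_n, a_{n−1}]ᵀ = B·[a_{n−1}, a_{n−2}]ᵀ, so [a_7, a_6]ᵀ = B⁶·[a_1, a_0]ᵀ.
B⁶ = [[7, -6], [6, -5]], giving [a_7, a_6]ᵀ = [[-20], [-17]].

-20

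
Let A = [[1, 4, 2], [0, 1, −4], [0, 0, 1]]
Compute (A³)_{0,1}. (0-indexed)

A = I + N where N = [[0, 4, 2], [0, 0, −4], [0, 0, 0]] is strictly upper-triangular, so N³ = 0.
(I + N)³ = I + 3·N + 3·N² = [[1, 12, −42], [0, 1, −12], [0, 0, 1]].

12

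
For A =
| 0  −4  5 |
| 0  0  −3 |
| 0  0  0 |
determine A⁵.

[[0, 0, 0], [0, 0, 0], [0, 0, 0]]

A is strictly triangular, hence nilpotent: A³ = 0, so A⁵ = 0.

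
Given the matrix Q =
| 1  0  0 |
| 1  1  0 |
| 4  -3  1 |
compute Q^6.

[[1, 0, 0], [6, 1, 0], [-21, -18, 1]]

Q = I + N where N = [[0, 0, 0], [1, 0, 0], [4, -3, 0]] is strictly lower-triangular, so N^3 = 0.
(I + N)^6 = I + 6·N + 15·N^2 = [[1, 0, 0], [6, 1, 0], [-21, -18, 1]].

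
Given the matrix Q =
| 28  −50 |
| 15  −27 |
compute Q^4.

tr Q = 1 and det Q = −6, so the characteristic polynomial is λ² − (1)λ + (−6) with roots −2 and 3.
Eigenvectors give P = [[−5, −2], [−3, −1]] with P⁻¹ = [[1, −2], [−3, 5]], and Q = P·diag(−2, 3)·P⁻¹.
Then Q^4 = P·diag(16, 81)·P⁻¹ = [[−80, −162], [−48, −81]] · [[1, −2], [−3, 5]] = [[406, −650], [195, −309]].

[[406, −650], [195, −309]]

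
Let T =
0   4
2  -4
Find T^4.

[[192, -512], [-256, 704]]

T^2 = [[8, -16], [-8, 24]]
T^3 = [[-32, 96], [48, -128]]
T^4 = [[192, -512], [-256, 704]]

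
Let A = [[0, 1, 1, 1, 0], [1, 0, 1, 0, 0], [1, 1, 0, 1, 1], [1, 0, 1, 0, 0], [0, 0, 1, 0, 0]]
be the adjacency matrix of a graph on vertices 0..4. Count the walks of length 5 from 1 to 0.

32

The number of length-5 walks from vertex 1 to vertex 0 is entry (1,0) of A^5, where A is the adjacency matrix.
A^2 = [[3, 1, 2, 1, 1], [1, 2, 1, 2, 1], [2, 1, 4, 1, 0], [1, 2, 1, 2, 1], [1, 1, 0, 1, 1]]
A^3 = [[4, 5, 6, 5, 2], [5, 2, 6, 2, 1], [6, 6, 4, 6, 4], [5, 2, 6, 2, 1], [2, 1, 4, 1, 0]]
A^4 = [[16, 10, 16, 10, 6], [10, 11, 10, 11, 6], [16, 10, 22, 10, 4], [10, 11, 10, 11, 6], [6, 6, 4, 6, 4]]
A^5 = [[36, 32, 42, 32, 16], [32, 20, 38, 20, 10], [42, 38, 40, 38, 22], [32, 20, 38, 20, 10], [16, 10, 22, 10, 4]]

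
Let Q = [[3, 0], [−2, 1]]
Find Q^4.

tr Q = 4 and det Q = 3, so the characteristic polynomial is λ² − (4)λ + (3) with roots 1 and 3.
Eigenvectors give P = [[0, −1], [1, 1]] with P⁻¹ = [[1, 1], [−1, 0]], and Q = P·diag(1, 3)·P⁻¹.
Then Q^4 = P·diag(1, 81)·P⁻¹ = [[0, −81], [1, 81]] · [[1, 1], [−1, 0]] = [[81, 0], [−80, 1]].

[[81, 0], [−80, 1]]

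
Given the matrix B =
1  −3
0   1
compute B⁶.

[[1, −18], [0, 1]]

B = I + N where N = [[0, −3], [0, 0]] is strictly upper-triangular, so N² = 0.
(I + N)⁶ = I + 6·N = [[1, −18], [0, 1]].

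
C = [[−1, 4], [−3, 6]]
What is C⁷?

tr C = 5 and det C = 6, so the characteristic polynomial is λ² − (5)λ + (6) with roots 2 and 3.
Eigenvectors give P = [[4, −1], [3, −1]] with P⁻¹ = [[1, −1], [3, −4]], and C = P·diag(2, 3)·P⁻¹.
Then C⁷ = P·diag(128, 2187)·P⁻¹ = [[512, −2187], [384, −2187]] · [[1, −1], [3, −4]] = [[−6049, 8236], [−6177, 8364]].

[[−6049, 8236], [−6177, 8364]]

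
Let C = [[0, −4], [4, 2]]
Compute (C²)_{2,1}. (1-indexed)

8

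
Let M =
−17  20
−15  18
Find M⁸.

tr M = 1 and det M = −6, so the characteristic polynomial is λ² − (1)λ + (−6) with roots 3 and −2.
Eigenvectors give P = [[1, −4], [1, −3]] with P⁻¹ = [[−3, 4], [−1, 1]], and M = P·diag(3, −2)·P⁻¹.
Then M⁸ = P·diag(6561, 256)·P⁻¹ = [[6561, −1024], [6561, −768]] · [[−3, 4], [−1, 1]] = [[−18659, 25220], [−18915, 25476]].

[[−18659, 25220], [−18915, 25476]]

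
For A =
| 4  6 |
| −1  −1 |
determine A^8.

tr A = 3 and det A = 2, so the characteristic polynomial is λ² − (3)λ + (2) with roots 2 and 1.
Eigenvectors give P = [[3, −2], [−1, 1]] with P⁻¹ = [[1, 2], [1, 3]], and A = P·diag(2, 1)·P⁻¹.
Then A^8 = P·diag(256, 1)·P⁻¹ = [[768, −2], [−256, 1]] · [[1, 2], [1, 3]] = [[766, 1530], [−255, −509]].

[[766, 1530], [−255, −509]]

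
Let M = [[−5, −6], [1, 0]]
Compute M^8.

[[19171, 37830], [−6305, −12354]]

tr M = −5 and det M = 6, so the characteristic polynomial is λ² − (−5)λ + (6) with roots −2 and −3.
Eigenvectors give P = [[2, 3], [−1, −1]] with P⁻¹ = [[−1, −3], [1, 2]], and M = P·diag(−2, −3)·P⁻¹.
Then M^8 = P·diag(256, 6561)·P⁻¹ = [[512, 19683], [−256, −6561]] · [[−1, −3], [1, 2]] = [[19171, 37830], [−6305, −12354]].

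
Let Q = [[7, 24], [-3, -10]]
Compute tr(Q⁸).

tr Q = -3 and det Q = 2, so the characteristic polynomial is λ² − (-3)λ + (2) with roots -1 and -2.
Eigenvectors give P = [[-3, -8], [1, 3]] with P⁻¹ = [[-3, -8], [1, 3]], and Q = P·diag(-1, -2)·P⁻¹.
Then Q⁸ = P·diag(1, 256)·P⁻¹ = [[-3, -2048], [1, 768]] · [[-3, -8], [1, 3]] = [[-2039, -6120], [765, 2296]].

257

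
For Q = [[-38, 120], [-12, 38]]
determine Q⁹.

[[-9728, 30720], [-3072, 9728]]

tr Q = 0 and det Q = -4, so the characteristic polynomial is λ² − (0)λ + (-4) with roots 2 and -2.
Eigenvectors give P = [[3, 10], [1, 3]] with P⁻¹ = [[-3, 10], [1, -3]], and Q = P·diag(2, -2)·P⁻¹.
Then Q⁹ = P·diag(512, -512)·P⁻¹ = [[1536, -5120], [512, -1536]] · [[-3, 10], [1, -3]] = [[-9728, 30720], [-3072, 9728]].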